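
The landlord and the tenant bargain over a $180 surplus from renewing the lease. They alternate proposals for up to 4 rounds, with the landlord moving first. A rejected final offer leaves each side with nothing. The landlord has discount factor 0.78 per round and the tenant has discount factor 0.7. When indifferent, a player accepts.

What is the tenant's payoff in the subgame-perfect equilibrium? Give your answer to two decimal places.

Work backward from the last round.
Round 4 (the tenant proposes): the landlord will accept anything ≥ 0, so the tenant offers 0 and keeps 180.
Round 3 (the landlord proposes): the tenant can get 180 next round, worth 0.7 × 180 = 126 now, so the landlord offers 126, keeping 54.
Round 2 (the tenant proposes): the landlord can get 54 next round, worth 0.78 × 54 = 42.12 now. The tenant offers 42.12 and keeps 180 − 42.12 = 137.88.
Round 1 (the landlord proposes): the tenant can get 137.88 next round, worth 0.7 × 137.88 = 96.516 now; the landlord offers that and keeps 83.484.

96.52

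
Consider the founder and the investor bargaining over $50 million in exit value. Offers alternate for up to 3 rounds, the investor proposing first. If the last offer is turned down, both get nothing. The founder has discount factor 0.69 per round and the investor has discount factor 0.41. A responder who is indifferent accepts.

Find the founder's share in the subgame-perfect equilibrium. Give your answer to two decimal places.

20.36

Round 3 (the investor proposes): the founder will accept anything ≥ 0, so the investor offers 0 and keeps 50.
Round 2 (the founder proposes): the investor can get 50 next round, worth 0.41 × 50 = 20.5 now; the founder offers that and keeps 29.5.
Round 1 (the investor proposes): the founder can get 29.5 next round, worth 0.69 × 29.5 = 20.355 now; the investor offers that and keeps 29.645.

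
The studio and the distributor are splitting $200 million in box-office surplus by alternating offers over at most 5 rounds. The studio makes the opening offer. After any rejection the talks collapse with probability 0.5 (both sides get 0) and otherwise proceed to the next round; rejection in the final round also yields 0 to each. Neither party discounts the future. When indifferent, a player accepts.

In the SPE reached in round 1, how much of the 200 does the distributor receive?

Round 5 (the studio proposes): the distributor will accept anything ≥ 0, so the studio offers 0 and keeps 200.
Round 4 (the distributor proposes): rejecting gives the studio an expected 0.5 × 200 = 100; the distributor offers that and keeps 100.
Round 3 (the studio proposes): rejecting gives the distributor an expected 0.5 × 100 = 50, so the studio offers 50, keeping 150.
Round 2 (the distributor proposes): rejecting gives the studio an expected 0.5 × 150 = 75; the distributor offers that and keeps 125.
Round 1 (the studio proposes): rejecting gives the distributor an expected 0.5 × 125 = 62.5, so the studio offers 62.5, keeping 137.5.

62.5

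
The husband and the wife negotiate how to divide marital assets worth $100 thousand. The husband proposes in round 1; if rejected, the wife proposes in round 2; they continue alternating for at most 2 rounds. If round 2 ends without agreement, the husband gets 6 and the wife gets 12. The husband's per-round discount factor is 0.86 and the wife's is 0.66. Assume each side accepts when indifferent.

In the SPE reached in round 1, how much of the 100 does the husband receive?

By backward induction:
Round 2 (the wife proposes): the husband gets 6 if talks fail, so the wife offers 6 and keeps 94.
Round 1 (the husband proposes): the wife can get 94 next round, worth 0.66 × 94 = 62.04 now, so the husband offers 62.04, keeping 37.96.

37.96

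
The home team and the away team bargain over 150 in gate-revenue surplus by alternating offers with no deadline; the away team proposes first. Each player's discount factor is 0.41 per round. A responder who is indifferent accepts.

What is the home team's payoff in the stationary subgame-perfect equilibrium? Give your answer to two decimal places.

43.62

Let x be the away team's share when the away team proposes and y be the home team's share when the home team proposes.
The home team accepts iff offered ≥ 0.41·y, so x = 150 − 0.41y. Symmetrically y = 150 − 0.41x.
Substituting: x = 150 − 0.41(150 − 0.41x), giving x(1 − 0.41·0.41) = 150(1 − 0.41).
So x = 150 × 0.59 / 0.8319 ≈ 106.3830, and the home team receives 150 − x ≈ 43.6170.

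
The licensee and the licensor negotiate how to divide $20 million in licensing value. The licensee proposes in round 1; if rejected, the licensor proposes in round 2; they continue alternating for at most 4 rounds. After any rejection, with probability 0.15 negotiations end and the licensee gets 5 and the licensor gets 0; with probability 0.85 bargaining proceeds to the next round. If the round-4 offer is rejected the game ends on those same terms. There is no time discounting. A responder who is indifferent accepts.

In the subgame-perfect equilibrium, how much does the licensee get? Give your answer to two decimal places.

8.88

By backward induction:
Round 4 (the licensor proposes): the licensee gets 5 if talks fail, so the licensor offers 5 and keeps 15.
Round 3 (the licensee proposes): rejecting gives the licensor an expected 0.85 × 15 = 12.75; the licensee offers that and keeps 7.25.
Round 2 (the licensor proposes): rejecting gives the licensee an expected 0.85 × 7.25 + 0.15 × 5 = 6.9125. The licensor offers 6.9125 and keeps 20 − 6.9125 = 13.0875.
Round 1 (the licensee proposes): rejecting gives the licensor an expected 0.85 × 13.0875 = 11.124375, so the licensee offers 11.124375, keeping 8.875625.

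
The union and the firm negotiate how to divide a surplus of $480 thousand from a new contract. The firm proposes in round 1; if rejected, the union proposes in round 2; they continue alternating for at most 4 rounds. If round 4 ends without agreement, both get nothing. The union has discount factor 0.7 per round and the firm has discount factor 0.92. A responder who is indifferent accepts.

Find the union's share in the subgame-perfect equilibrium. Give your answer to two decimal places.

Round 4 (the union proposes): the firm will accept anything ≥ 0, so the union offers 0 and keeps 480.
Round 3 (the firm proposes): the union can get 480 next round, worth 0.7 × 480 = 336 now, so the firm offers 336, keeping 144.
Round 2 (the union proposes): the firm can get 144 next round, worth 0.92 × 144 = 132.48 now. The union offers 132.48 and keeps 480 − 132.48 = 347.52.
Round 1 (the firm proposes): the union can get 347.52 next round, worth 0.7 × 347.52 = 243.264 now, so the firm offers 243.264, keeping 236.736.

243.26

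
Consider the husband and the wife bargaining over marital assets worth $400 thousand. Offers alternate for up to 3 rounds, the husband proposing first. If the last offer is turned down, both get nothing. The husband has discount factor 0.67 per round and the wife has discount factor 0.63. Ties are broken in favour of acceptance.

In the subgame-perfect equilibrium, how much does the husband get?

316.84

Round 3 (the husband proposes): the wife will accept anything ≥ 0, so the husband offers 0 and keeps 400.
Round 2 (the wife proposes): the husband can get 400 next round, worth 0.67 × 400 = 268 now; the wife offers that and keeps 132.
Round 1 (the husband proposes): the wife can get 132 next round, worth 0.63 × 132 = 83.16 now, so the husband offers 83.16, keeping 316.84.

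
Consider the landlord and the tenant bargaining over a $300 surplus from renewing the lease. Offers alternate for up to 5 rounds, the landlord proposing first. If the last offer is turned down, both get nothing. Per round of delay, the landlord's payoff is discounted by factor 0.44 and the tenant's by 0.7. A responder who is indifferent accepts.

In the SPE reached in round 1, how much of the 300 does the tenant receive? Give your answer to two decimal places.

Round 5 (the landlord proposes): rejection yields 0 for the tenant; the landlord offers 0 and keeps 300.
Round 4 (the tenant proposes): the landlord can get 300 next round, worth 0.44 × 300 = 132 now, so the tenant offers 132, keeping 168.
Round 3 (the landlord proposes): the tenant can get 168 next round, worth 0.7 × 168 = 117.6 now. The landlord offers 117.6 and keeps 300 − 117.6 = 182.4.
Round 2 (the tenant proposes): the landlord can get 182.4 next round, worth 0.44 × 182.4 = 80.256 now; the tenant offers that and keeps 219.744.
Round 1 (the landlord proposes): the tenant can get 219.744 next round, worth 0.7 × 219.744 = 153.8208 now; the landlord offers that and keeps 146.1792.

153.82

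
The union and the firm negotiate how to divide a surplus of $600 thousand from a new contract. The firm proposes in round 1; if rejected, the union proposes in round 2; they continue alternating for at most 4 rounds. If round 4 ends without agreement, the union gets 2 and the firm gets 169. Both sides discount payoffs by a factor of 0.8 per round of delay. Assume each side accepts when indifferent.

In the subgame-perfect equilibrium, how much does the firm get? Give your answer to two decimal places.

283.33

Solve by backward induction from round 4.
Round 4 (the union proposes): the firm gets 169 if talks fail, so the union offers 169 and keeps 431.
Round 3 (the firm proposes): the union can get 431 next round, worth 0.8 × 431 = 344.8 now, so the firm offers 344.8, keeping 255.2.
Round 2 (the union proposes): the firm can get 255.2 next round, worth 0.8 × 255.2 = 204.16 now, so the union offers 204.16, keeping 395.84.
Round 1 (the firm proposes): the union can get 395.84 next round, worth 0.8 × 395.84 = 316.672 now. The firm offers 316.672 and keeps 600 − 316.672 = 283.328.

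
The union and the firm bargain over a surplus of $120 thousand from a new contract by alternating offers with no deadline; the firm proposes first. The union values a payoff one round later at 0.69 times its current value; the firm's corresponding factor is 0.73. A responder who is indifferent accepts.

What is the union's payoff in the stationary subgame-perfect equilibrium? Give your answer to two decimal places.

In a stationary SPE each proposer offers the other exactly their discounted continuation value.
If the firm keeps x when proposing and the union keeps y when proposing, then x = 120 − 0.69y and y = 120 − 0.73x.
Solving: x = 120(1 − 0.69) / (1 − 0.73·0.69) = 37.2 / 0.4963 ≈ 74.9547.
The union gets 120 − 74.9547 ≈ 45.0453.

45.05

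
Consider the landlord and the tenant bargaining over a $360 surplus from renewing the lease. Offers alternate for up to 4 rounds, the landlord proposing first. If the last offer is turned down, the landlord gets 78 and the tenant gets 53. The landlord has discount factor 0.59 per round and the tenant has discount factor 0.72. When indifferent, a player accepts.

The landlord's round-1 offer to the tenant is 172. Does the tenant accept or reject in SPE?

Reject

Work out the tenant's continuation value if the offer is rejected.
Round 4 (the tenant proposes): the landlord gets 78 if talks fail, so the tenant offers 78 and keeps 282.
Round 3 (the landlord proposes): the tenant can get 282 next round, worth 0.72 × 282 = 203.04 now; the landlord offers that and keeps 156.96.
Round 2 (the tenant proposes): the landlord can get 156.96 next round, worth 0.59 × 156.96 = 92.6064 now. The tenant offers 92.6064 and keeps 360 − 92.6064 = 267.3936.
So by rejecting in round 1, the tenant gets 267.3936 next round, worth 0.72 × 267.3936 = 192.523392 now.
Offer 172 < 192.523392, so the tenant rejects.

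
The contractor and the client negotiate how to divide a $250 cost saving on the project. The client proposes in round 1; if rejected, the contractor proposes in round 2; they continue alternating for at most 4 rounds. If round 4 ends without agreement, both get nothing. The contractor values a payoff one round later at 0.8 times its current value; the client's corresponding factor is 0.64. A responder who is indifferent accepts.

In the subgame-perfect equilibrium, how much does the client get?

Round 4 (the contractor proposes): the client will accept anything ≥ 0, so the contractor offers 0 and keeps 250.
Round 3 (the client proposes): the contractor can get 250 next round, worth 0.8 × 250 = 200 now, so the client offers 200, keeping 50.
Round 2 (the contractor proposes): the client can get 50 next round, worth 0.64 × 50 = 32 now; the contractor offers that and keeps 218.
Round 1 (the client proposes): the contractor can get 218 next round, worth 0.8 × 218 = 174.4 now. The client offers 174.4 and keeps 250 − 174.4 = 75.6.

75.6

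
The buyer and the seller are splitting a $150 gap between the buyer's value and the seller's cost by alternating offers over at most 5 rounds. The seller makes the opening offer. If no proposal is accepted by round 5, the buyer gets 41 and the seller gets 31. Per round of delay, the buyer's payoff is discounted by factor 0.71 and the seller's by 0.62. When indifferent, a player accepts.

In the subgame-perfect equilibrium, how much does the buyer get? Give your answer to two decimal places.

66.23

Round 5 (the seller proposes): the buyer gets 41 if talks fail, so the seller offers 41 and keeps 109.
Round 4 (the buyer proposes): the seller can get 109 next round, worth 0.62 × 109 = 67.58 now; the buyer offers that and keeps 82.42.
Round 3 (the seller proposes): the buyer can get 82.42 next round, worth 0.71 × 82.42 = 58.5182 now. The seller offers 58.5182 and keeps 150 − 58.5182 = 91.4818.
Round 2 (the buyer proposes): the seller can get 91.4818 next round, worth 0.62 × 91.4818 = 56.718716 now. The buyer offers 56.718716 and keeps 150 − 56.718716 = 93.281284.
Round 1 (the seller proposes): the buyer can get 93.281284 next round, worth 0.71 × 93.281284 = 66.22971164 now, so the seller offers 66.22971164, keeping 83.77028836.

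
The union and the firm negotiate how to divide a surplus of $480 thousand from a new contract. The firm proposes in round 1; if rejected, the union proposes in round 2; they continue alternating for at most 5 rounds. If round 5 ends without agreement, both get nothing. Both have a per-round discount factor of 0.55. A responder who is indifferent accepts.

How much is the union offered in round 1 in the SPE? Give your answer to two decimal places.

Round 5 (the firm proposes): rejection yields 0 for the union; the firm offers 0 and keeps 480.
Round 4 (the union proposes): the firm can get 480 next round, worth 0.55 × 480 = 264 now. The union offers 264 and keeps 480 − 264 = 216.
Round 3 (the firm proposes): the union can get 216 next round, worth 0.55 × 216 = 118.8 now, so the firm offers 118.8, keeping 361.2.
Round 2 (the union proposes): the firm can get 361.2 next round, worth 0.55 × 361.2 = 198.66 now. The union offers 198.66 and keeps 480 − 198.66 = 281.34.
Round 1 (the firm proposes): the union can get 281.34 next round, worth 0.55 × 281.34 = 154.737 now; the firm offers that and keeps 325.263.

154.74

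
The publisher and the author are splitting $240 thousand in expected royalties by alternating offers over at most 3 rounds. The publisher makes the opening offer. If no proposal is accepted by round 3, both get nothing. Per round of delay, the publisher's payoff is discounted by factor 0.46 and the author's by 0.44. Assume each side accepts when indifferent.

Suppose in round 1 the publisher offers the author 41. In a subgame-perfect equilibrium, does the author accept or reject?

Round 3 (the publisher proposes): the author will accept anything ≥ 0, so the publisher offers 0 and keeps 240.
Round 2 (the author proposes): the publisher can get 240 next round, worth 0.46 × 240 = 110.4 now. The author offers 110.4 and keeps 240 − 110.4 = 129.6.
So by rejecting in round 1, the author gets 129.6 next round, worth 0.44 × 129.6 = 57.024 now.
Offer 41 < 57.024, so the author rejects.

Reject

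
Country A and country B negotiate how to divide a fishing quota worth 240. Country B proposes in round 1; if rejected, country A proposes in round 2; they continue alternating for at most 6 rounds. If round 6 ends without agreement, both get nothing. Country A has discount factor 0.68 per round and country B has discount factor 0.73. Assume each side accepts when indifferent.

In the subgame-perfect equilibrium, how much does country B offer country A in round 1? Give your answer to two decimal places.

Work backward from the last round.
Round 6 (country A proposes): rejection yields 0 for country B; country A offers 0 and keeps 240.
Round 5 (country B proposes): country A can get 240 next round, worth 0.68 × 240 = 163.2 now; country B offers that and keeps 76.8.
Round 4 (country A proposes): country B can get 76.8 next round, worth 0.73 × 76.8 = 56.064 now; country A offers that and keeps 183.936.
Round 3 (country B proposes): country A can get 183.936 next round, worth 0.68 × 183.936 = 125.07648 now, so country B offers 125.07648, keeping 114.92352.
Round 2 (country A proposes): country B can get 114.92352 next round, worth 0.73 × 114.92352 = 83.8941696 now, so country A offers 83.8941696, keeping 156.1058304.
Round 1 (country B proposes): country A can get 156.1058304 next round, worth 0.68 × 156.1058304 = 106.151964672 now, so country B offers 106.151964672, keeping 133.848035328.

106.15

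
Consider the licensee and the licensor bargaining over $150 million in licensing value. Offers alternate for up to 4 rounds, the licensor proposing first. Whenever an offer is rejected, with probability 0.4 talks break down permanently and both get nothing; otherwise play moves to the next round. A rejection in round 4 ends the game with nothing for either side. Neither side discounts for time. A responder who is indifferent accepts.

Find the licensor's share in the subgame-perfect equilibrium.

81.6

Round 4 (the licensee proposes): the licensor will accept anything ≥ 0, so the licensee offers 0 and keeps 150.
Round 3 (the licensor proposes): rejecting gives the licensee an expected 0.6 × 150 = 90. The licensor offers 90 and keeps 150 − 90 = 60.
Round 2 (the licensee proposes): rejecting gives the licensor an expected 0.6 × 60 = 36, so the licensee offers 36, keeping 114.
Round 1 (the licensor proposes): rejecting gives the licensee an expected 0.6 × 114 = 68.4. The licensor offers 68.4 and keeps 150 − 68.4 = 81.6.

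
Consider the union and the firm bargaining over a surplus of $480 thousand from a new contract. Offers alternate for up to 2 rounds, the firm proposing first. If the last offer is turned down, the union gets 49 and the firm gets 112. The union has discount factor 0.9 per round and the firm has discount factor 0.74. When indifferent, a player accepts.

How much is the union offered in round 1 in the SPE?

Round 2 (the union proposes): the firm gets 112 if talks fail, so the union offers 112 and keeps 368.
Round 1 (the firm proposes): the union can get 368 next round, worth 0.9 × 368 = 331.2 now. The firm offers 331.2 and keeps 480 − 331.2 = 148.8.

331.2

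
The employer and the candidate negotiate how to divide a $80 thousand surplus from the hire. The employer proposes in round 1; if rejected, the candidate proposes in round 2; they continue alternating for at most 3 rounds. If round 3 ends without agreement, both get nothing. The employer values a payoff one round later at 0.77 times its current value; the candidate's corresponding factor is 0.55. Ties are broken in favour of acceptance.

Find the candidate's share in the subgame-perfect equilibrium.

Work backward from the last round.
Round 3 (the employer proposes): the candidate will accept anything ≥ 0, so the employer offers 0 and keeps 80.
Round 2 (the candidate proposes): the employer can get 80 next round, worth 0.77 × 80 = 61.6 now; the candidate offers that and keeps 18.4.
Round 1 (the employer proposes): the candidate can get 18.4 next round, worth 0.55 × 18.4 = 10.12 now. The employer offers 10.12 and keeps 80 − 10.12 = 69.88.

10.12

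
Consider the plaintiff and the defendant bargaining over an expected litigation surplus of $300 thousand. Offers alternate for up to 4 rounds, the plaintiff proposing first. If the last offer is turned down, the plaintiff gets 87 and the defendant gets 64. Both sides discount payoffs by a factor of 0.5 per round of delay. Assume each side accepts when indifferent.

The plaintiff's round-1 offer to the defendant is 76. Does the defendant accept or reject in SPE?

Round 4 (the defendant proposes): the plaintiff gets 87 if talks fail, so the defendant offers 87 and keeps 213.
Round 3 (the plaintiff proposes): the defendant can get 213 next round, worth 0.5 × 213 = 106.5 now; the plaintiff offers that and keeps 193.5.
Round 2 (the defendant proposes): the plaintiff can get 193.5 next round, worth 0.5 × 193.5 = 96.75 now, so the defendant offers 96.75, keeping 203.25.
So by rejecting in round 1, the defendant gets 203.25 next round, worth 0.5 × 203.25 = 101.625 now.
Offer 76 < 101.625, so the defendant rejects.

Reject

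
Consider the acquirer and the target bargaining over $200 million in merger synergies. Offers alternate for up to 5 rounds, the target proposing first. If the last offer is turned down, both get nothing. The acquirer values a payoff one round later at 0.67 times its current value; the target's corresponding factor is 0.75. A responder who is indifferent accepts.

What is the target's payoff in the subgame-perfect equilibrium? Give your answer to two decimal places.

Solve by backward induction from round 5.
Round 5 (the target proposes): the acquirer will accept anything ≥ 0, so the target offers 0 and keeps 200.
Round 4 (the acquirer proposes): the target can get 200 next round, worth 0.75 × 200 = 150 now. The acquirer offers 150 and keeps 200 − 150 = 50.
Round 3 (the target proposes): the acquirer can get 50 next round, worth 0.67 × 50 = 33.5 now. The target offers 33.5 and keeps 200 − 33.5 = 166.5.
Round 2 (the acquirer proposes): the target can get 166.5 next round, worth 0.75 × 166.5 = 124.875 now. The acquirer offers 124.875 and keeps 200 − 124.875 = 75.125.
Round 1 (the target proposes): the acquirer can get 75.125 next round, worth 0.67 × 75.125 = 50.33375 now; the target offers that and keeps 149.66625.

149.67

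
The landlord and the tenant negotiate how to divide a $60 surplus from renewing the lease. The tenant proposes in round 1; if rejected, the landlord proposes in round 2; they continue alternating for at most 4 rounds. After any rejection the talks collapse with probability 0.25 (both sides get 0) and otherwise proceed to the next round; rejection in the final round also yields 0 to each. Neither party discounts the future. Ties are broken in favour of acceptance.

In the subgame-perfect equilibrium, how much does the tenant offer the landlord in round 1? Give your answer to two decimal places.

36.56

Round 4 (the landlord proposes): rejection yields 0 for the tenant; the landlord offers 0 and keeps 60.
Round 3 (the tenant proposes): rejecting gives the landlord an expected 0.75 × 60 = 45. The tenant offers 45 and keeps 60 − 45 = 15.
Round 2 (the landlord proposes): rejecting gives the tenant an expected 0.75 × 15 = 11.25, so the landlord offers 11.25, keeping 48.75.
Round 1 (the tenant proposes): rejecting gives the landlord an expected 0.75 × 48.75 = 36.5625, so the tenant offers 36.5625, keeping 23.4375.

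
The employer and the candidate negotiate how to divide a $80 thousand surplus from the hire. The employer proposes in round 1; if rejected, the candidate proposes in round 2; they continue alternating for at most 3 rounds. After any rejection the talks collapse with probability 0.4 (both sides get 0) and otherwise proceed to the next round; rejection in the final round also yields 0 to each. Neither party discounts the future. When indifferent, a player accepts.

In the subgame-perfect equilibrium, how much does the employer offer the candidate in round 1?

19.2

By backward induction:
Round 3 (the employer proposes): the candidate will accept anything ≥ 0, so the employer offers 0 and keeps 80.
Round 2 (the candidate proposes): rejecting gives the employer an expected 0.6 × 80 = 48, so the candidate offers 48, keeping 32.
Round 1 (the employer proposes): rejecting gives the candidate an expected 0.6 × 32 = 19.2. The employer offers 19.2 and keeps 80 − 19.2 = 60.8.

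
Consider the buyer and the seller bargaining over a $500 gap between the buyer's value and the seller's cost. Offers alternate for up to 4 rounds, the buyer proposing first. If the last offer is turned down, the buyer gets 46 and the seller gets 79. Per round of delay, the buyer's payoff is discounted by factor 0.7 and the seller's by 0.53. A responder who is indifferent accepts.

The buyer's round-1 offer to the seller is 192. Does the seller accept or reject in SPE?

Round 4 (the seller proposes): the buyer gets 46 if talks fail, so the seller offers 46 and keeps 454.
Round 3 (the buyer proposes): the seller can get 454 next round, worth 0.53 × 454 = 240.62 now; the buyer offers that and keeps 259.38.
Round 2 (the seller proposes): the buyer can get 259.38 next round, worth 0.7 × 259.38 = 181.566 now. The seller offers 181.566 and keeps 500 − 181.566 = 318.434.
So by rejecting in round 1, the seller gets 318.434 next round, worth 0.53 × 318.434 = 168.77002 now.
Offer 192 ≥ 168.77002, so the seller accepts.

Accept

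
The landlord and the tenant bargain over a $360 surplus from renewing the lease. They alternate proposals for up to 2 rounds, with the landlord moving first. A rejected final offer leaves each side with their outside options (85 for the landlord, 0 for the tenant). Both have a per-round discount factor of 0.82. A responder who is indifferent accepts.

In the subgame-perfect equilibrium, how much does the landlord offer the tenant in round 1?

Round 2 (the tenant proposes): the landlord gets 85 if talks fail, so the tenant offers 85 and keeps 275.
Round 1 (the landlord proposes): the tenant can get 275 next round, worth 0.82 × 275 = 225.5 now. The landlord offers 225.5 and keeps 360 − 225.5 = 134.5.

225.5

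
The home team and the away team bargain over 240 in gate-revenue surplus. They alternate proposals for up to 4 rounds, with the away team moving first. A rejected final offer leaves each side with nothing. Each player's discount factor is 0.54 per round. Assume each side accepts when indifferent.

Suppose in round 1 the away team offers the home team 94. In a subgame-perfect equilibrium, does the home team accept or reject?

Work out the home team's continuation value if the offer is rejected.
Round 4 (the home team proposes): the away team will accept anything ≥ 0, so the home team offers 0 and keeps 240.
Round 3 (the away team proposes): the home team can get 240 next round, worth 0.54 × 240 = 129.6 now. The away team offers 129.6 and keeps 240 − 129.6 = 110.4.
Round 2 (the home team proposes): the away team can get 110.4 next round, worth 0.54 × 110.4 = 59.616 now, so the home team offers 59.616, keeping 180.384.
So by rejecting in round 1, the home team gets 180.384 next round, worth 0.54 × 180.384 = 97.40736 now.
Offer 94 < 97.40736, so the home team rejects.

Reject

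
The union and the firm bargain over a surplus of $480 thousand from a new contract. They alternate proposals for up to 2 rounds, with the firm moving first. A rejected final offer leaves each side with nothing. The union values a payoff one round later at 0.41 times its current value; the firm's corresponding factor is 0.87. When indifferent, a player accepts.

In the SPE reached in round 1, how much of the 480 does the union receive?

196.8

Round 2 (the union proposes): the firm will accept anything ≥ 0, so the union offers 0 and keeps 480.
Round 1 (the firm proposes): the union can get 480 next round, worth 0.41 × 480 = 196.8 now. The firm offers 196.8 and keeps 480 − 196.8 = 283.2.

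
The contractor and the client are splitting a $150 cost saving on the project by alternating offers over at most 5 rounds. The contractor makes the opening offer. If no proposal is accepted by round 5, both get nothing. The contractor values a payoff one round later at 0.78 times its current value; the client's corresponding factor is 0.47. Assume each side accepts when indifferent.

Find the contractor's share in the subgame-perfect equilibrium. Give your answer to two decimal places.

Round 5 (the contractor proposes): rejection yields 0 for the client; the contractor offers 0 and keeps 150.
Round 4 (the client proposes): the contractor can get 150 next round, worth 0.78 × 150 = 117 now; the client offers that and keeps 33.
Round 3 (the contractor proposes): the client can get 33 next round, worth 0.47 × 33 = 15.51 now. The contractor offers 15.51 and keeps 150 − 15.51 = 134.49.
Round 2 (the client proposes): the contractor can get 134.49 next round, worth 0.78 × 134.49 = 104.9022 now. The client offers 104.9022 and keeps 150 − 104.9022 = 45.0978.
Round 1 (the contractor proposes): the client can get 45.0978 next round, worth 0.47 × 45.0978 = 21.195966 now. The contractor offers 21.195966 and keeps 150 − 21.195966 = 128.804034.

128.80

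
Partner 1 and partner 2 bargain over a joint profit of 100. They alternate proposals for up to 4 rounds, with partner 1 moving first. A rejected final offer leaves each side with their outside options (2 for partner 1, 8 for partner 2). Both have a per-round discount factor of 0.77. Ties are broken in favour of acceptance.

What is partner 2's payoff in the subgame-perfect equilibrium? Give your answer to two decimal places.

62.45

Round 4 (partner 2 proposes): partner 1 gets 2 if talks fail, so partner 2 offers 2 and keeps 98.
Round 3 (partner 1 proposes): partner 2 can get 98 next round, worth 0.77 × 98 = 75.46 now, so partner 1 offers 75.46, keeping 24.54.
Round 2 (partner 2 proposes): partner 1 can get 24.54 next round, worth 0.77 × 24.54 = 18.8958 now, so partner 2 offers 18.8958, keeping 81.1042.
Round 1 (partner 1 proposes): partner 2 can get 81.1042 next round, worth 0.77 × 81.1042 = 62.450234 now. Partner 1 offers 62.450234 and keeps 100 − 62.450234 = 37.549766.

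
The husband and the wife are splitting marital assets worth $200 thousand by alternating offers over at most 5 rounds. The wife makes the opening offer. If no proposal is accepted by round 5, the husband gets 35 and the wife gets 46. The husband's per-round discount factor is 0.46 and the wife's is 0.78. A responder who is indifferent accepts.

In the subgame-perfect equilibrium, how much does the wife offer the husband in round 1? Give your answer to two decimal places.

32.01

Solve by backward induction from round 5.
Round 5 (the wife proposes): the husband gets 35 if talks fail, so the wife offers 35 and keeps 165.
Round 4 (the husband proposes): the wife can get 165 next round, worth 0.78 × 165 = 128.7 now. The husband offers 128.7 and keeps 200 − 128.7 = 71.3.
Round 3 (the wife proposes): the husband can get 71.3 next round, worth 0.46 × 71.3 = 32.798 now; the wife offers that and keeps 167.202.
Round 2 (the husband proposes): the wife can get 167.202 next round, worth 0.78 × 167.202 = 130.41756 now, so the husband offers 130.41756, keeping 69.58244.
Round 1 (the wife proposes): the husband can get 69.58244 next round, worth 0.46 × 69.58244 = 32.0079224 now. The wife offers 32.0079224 and keeps 200 − 32.0079224 = 167.9920776.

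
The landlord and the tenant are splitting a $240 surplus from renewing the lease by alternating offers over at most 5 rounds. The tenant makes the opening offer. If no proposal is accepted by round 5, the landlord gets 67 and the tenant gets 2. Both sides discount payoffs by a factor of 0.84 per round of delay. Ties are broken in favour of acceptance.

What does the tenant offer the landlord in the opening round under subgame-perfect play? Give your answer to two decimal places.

Round 5 (the tenant proposes): the landlord gets 67 if talks fail, so the tenant offers 67 and keeps 173.
Round 4 (the landlord proposes): the tenant can get 173 next round, worth 0.84 × 173 = 145.32 now; the landlord offers that and keeps 94.68.
Round 3 (the tenant proposes): the landlord can get 94.68 next round, worth 0.84 × 94.68 = 79.5312 now. The tenant offers 79.5312 and keeps 240 − 79.5312 = 160.4688.
Round 2 (the landlord proposes): the tenant can get 160.4688 next round, worth 0.84 × 160.4688 = 134.793792 now. The landlord offers 134.793792 and keeps 240 − 134.793792 = 105.206208.
Round 1 (the tenant proposes): the landlord can get 105.206208 next round, worth 0.84 × 105.206208 = 88.37321472 now. The tenant offers 88.37321472 and keeps 240 − 88.37321472 = 151.62678528.

88.37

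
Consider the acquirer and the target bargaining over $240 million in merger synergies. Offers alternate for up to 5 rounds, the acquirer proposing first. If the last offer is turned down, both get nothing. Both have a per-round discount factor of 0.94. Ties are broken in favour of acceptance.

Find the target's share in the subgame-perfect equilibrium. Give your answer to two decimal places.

25.50

Solve by backward induction from round 5.
Round 5 (the acquirer proposes): rejection yields 0 for the target; the acquirer offers 0 and keeps 240.
Round 4 (the target proposes): the acquirer can get 240 next round, worth 0.94 × 240 = 225.6 now; the target offers that and keeps 14.4.
Round 3 (the acquirer proposes): the target can get 14.4 next round, worth 0.94 × 14.4 = 13.536 now, so the acquirer offers 13.536, keeping 226.464.
Round 2 (the target proposes): the acquirer can get 226.464 next round, worth 0.94 × 226.464 = 212.87616 now. The target offers 212.87616 and keeps 240 − 212.87616 = 27.12384.
Round 1 (the acquirer proposes): the target can get 27.12384 next round, worth 0.94 × 27.12384 = 25.4964096 now; the acquirer offers that and keeps 214.5035904.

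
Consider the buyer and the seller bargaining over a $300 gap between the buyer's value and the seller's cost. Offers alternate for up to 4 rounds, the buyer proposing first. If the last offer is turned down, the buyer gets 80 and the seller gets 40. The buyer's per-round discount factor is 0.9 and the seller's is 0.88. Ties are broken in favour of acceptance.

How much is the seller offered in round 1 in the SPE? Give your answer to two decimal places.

179.73

Round 4 (the seller proposes): the buyer gets 80 if talks fail, so the seller offers 80 and keeps 220.
Round 3 (the buyer proposes): the seller can get 220 next round, worth 0.88 × 220 = 193.6 now. The buyer offers 193.6 and keeps 300 − 193.6 = 106.4.
Round 2 (the seller proposes): the buyer can get 106.4 next round, worth 0.9 × 106.4 = 95.76 now. The seller offers 95.76 and keeps 300 − 95.76 = 204.24.
Round 1 (the buyer proposes): the seller can get 204.24 next round, worth 0.88 × 204.24 = 179.7312 now; the buyer offers that and keeps 120.2688.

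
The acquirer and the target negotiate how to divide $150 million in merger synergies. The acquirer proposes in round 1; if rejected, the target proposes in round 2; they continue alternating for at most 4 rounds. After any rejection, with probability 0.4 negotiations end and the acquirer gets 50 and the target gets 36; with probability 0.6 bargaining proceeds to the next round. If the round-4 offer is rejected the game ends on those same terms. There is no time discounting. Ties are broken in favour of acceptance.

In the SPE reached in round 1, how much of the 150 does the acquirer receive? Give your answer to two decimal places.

84.82

By backward induction:
Round 4 (the target proposes): the acquirer gets 50 if talks fail, so the target offers 50 and keeps 100.
Round 3 (the acquirer proposes): rejecting gives the target an expected 0.6 × 100 + 0.4 × 36 = 74.4. The acquirer offers 74.4 and keeps 150 − 74.4 = 75.6.
Round 2 (the target proposes): rejecting gives the acquirer an expected 0.6 × 75.6 + 0.4 × 50 = 65.36, so the target offers 65.36, keeping 84.64.
Round 1 (the acquirer proposes): rejecting gives the target an expected 0.6 × 84.64 + 0.4 × 36 = 65.184. The acquirer offers 65.184 and keeps 150 − 65.184 = 84.816.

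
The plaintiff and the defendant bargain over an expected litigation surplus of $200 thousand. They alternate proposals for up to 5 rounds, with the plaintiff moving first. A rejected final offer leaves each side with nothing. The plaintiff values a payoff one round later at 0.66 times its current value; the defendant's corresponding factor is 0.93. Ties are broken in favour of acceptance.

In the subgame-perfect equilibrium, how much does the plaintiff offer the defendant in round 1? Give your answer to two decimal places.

102.06

Round 5 (the plaintiff proposes): rejection yields 0 for the defendant; the plaintiff offers 0 and keeps 200.
Round 4 (the defendant proposes): the plaintiff can get 200 next round, worth 0.66 × 200 = 132 now, so the defendant offers 132, keeping 68.
Round 3 (the plaintiff proposes): the defendant can get 68 next round, worth 0.93 × 68 = 63.24 now, so the plaintiff offers 63.24, keeping 136.76.
Round 2 (the defendant proposes): the plaintiff can get 136.76 next round, worth 0.66 × 136.76 = 90.2616 now. The defendant offers 90.2616 and keeps 200 − 90.2616 = 109.7384.
Round 1 (the plaintiff proposes): the defendant can get 109.7384 next round, worth 0.93 × 109.7384 = 102.056712 now; the plaintiff offers that and keeps 97.943288.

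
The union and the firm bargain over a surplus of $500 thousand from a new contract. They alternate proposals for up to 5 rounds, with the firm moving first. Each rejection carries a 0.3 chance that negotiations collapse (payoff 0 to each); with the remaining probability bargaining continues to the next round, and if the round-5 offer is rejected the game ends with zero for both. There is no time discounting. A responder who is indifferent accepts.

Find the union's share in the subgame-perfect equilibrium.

156.45

Round 5 (the firm proposes): rejection yields 0 for the union; the firm offers 0 and keeps 500.
Round 4 (the union proposes): rejecting gives the firm an expected 0.7 × 500 = 350, so the union offers 350, keeping 150.
Round 3 (the firm proposes): rejecting gives the union an expected 0.7 × 150 = 105; the firm offers that and keeps 395.
Round 2 (the union proposes): rejecting gives the firm an expected 0.7 × 395 = 276.5, so the union offers 276.5, keeping 223.5.
Round 1 (the firm proposes): rejecting gives the union an expected 0.7 × 223.5 = 156.45; the firm offers that and keeps 343.55.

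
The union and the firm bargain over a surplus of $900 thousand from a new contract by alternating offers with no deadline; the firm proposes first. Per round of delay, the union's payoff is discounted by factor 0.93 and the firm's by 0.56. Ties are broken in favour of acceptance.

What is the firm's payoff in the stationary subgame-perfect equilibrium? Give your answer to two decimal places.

Let x be the firm's share when the firm proposes and y be the union's share when the union proposes.
The union accepts iff offered ≥ 0.93·y, so x = 900 − 0.93y. Symmetrically y = 900 − 0.56x.
Substituting: x = 900 − 0.93(900 − 0.56x), giving x(1 − 0.56·0.93) = 900(1 − 0.93).
So x = 900 × 0.07 / 0.4792 ≈ 131.4691, and the union receives 900 − x ≈ 768.5309.

131.47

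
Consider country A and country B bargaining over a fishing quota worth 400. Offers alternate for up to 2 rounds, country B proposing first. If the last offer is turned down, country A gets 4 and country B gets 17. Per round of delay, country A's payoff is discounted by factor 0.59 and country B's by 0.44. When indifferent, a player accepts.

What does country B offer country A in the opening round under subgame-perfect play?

Solve by backward induction from round 2.
Round 2 (country A proposes): country B gets 17 if talks fail, so country A offers 17 and keeps 383.
Round 1 (country B proposes): country A can get 383 next round, worth 0.59 × 383 = 225.97 now; country B offers that and keeps 174.03.

225.97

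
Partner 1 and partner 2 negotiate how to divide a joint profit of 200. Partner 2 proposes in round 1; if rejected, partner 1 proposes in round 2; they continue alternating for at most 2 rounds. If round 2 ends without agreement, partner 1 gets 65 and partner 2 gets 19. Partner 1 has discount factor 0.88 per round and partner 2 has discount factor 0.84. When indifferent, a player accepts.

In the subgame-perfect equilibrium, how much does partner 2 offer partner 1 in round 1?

Round 2 (partner 1 proposes): partner 2 gets 19 if talks fail, so partner 1 offers 19 and keeps 181.
Round 1 (partner 2 proposes): partner 1 can get 181 next round, worth 0.88 × 181 = 159.28 now; partner 2 offers that and keeps 40.72.

159.28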